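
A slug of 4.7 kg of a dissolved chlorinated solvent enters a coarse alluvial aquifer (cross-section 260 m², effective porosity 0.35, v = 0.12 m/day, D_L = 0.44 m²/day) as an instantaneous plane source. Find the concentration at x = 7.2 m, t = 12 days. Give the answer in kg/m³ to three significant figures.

For an instantaneous plane source, C(x,t) = M/(n_e·A·√(4πDt)) · exp(−(x−vt)²/(4Dt)), with n_e·A the pore (flow) area.
Plume center vt = 0.12 × 12 = 1.44 m, so the well at 7.2 m is 5.76 m downgradient of the peak.
√(4πDt) = 8.146 m, giving peak height M/(n_e·A·√(4πDt)) = 4.7/(0.35 × 260 × 8.146) = 0.006340 kg/m³.
(x−vt)²/(4Dt) = (5.76)²/(4 × 0.44 × 12) = 1.571; exp(−1.571) = 0.2078.
C = 0.006340 × 0.2078 = 0.00132 kg/m³.

0.00132 kg/m³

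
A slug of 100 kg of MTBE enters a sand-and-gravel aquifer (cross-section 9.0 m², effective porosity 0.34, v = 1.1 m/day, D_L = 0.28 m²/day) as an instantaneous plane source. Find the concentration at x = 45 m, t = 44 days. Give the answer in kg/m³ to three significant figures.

2.08 kg/m³

For an instantaneous plane source, C(x,t) = M/(n_e·A·√(4πDt)) · exp(−(x−vt)²/(4Dt)), with n_e·A the pore (flow) area.
Plume center vt = 1.1 × 44 = 48.4 m, so the well at 45 m is 3.4 m upgradient of the peak.
√(4πDt) = 12.44 m, giving peak height M/(n_e·A·√(4πDt)) = 100/(0.34 × 9.0 × 12.44) = 2.627 kg/m³.
(x−vt)²/(4Dt) = (-3.4)²/(4 × 0.28 × 44) = 0.2346; exp(−0.2346) = 0.7909.
C = 2.627 × 0.7909 = 2.08 kg/m³.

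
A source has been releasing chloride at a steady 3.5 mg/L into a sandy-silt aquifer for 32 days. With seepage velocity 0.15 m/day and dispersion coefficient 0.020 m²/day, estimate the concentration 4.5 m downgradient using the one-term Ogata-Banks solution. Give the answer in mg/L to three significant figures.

2.12 mg/L

For a continuous step input, C/C₀ ≈ ½·erfc((x−vt)/(2√(Dt))).
vt = 0.15 × 32 = 4.8 m and 2√(Dt) = 2√(0.020 × 32) = 1.600 m.
Argument (x−vt)/(2√(Dt)) = (4.5 − 4.8)/1.600 = -0.1875; ½·erfc(-0.1875) = 0.6046.
C = 3.5 × 0.6046 = 2.12 mg/L.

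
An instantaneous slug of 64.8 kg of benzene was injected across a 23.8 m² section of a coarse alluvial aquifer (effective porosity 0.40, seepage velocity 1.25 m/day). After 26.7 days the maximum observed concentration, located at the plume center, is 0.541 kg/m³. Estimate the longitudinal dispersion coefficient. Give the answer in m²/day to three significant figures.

At the plume center C_max = M/(n_e·A·√(4πDt)), so D = M²/(4πt·(n_e·A·C_max)²).
n_e·A·C_max = 0.40 × 23.8 × 0.541 = 5.150 kg/m.
D = 64.8²/(4π × 26.7 × 5.150²) = 0.472 m²/day.

0.472 m²/day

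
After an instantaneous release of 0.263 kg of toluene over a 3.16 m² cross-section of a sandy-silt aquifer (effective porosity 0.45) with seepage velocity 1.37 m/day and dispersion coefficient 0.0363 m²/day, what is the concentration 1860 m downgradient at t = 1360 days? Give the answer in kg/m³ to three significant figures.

0.00705 kg/m³

For an instantaneous plane source, C(x,t) = M/(n_e·A·√(4πDt)) · exp(−(x−vt)²/(4Dt)), with n_e·A the pore (flow) area.
Plume center vt = 1.37 × 1360 = 1863.2 m, so the well at 1860 m is 3.2 m upgradient of the peak.
√(4πDt) = 24.91 m, giving peak height M/(n_e·A·√(4πDt)) = 0.263/(0.45 × 3.16 × 24.91) = 0.007425 kg/m³.
(x−vt)²/(4Dt) = (-3.2)²/(4 × 0.0363 × 1360) = 0.05186; exp(−0.05186) = 0.9495.
C = 0.007425 × 0.9495 = 0.00705 kg/m³.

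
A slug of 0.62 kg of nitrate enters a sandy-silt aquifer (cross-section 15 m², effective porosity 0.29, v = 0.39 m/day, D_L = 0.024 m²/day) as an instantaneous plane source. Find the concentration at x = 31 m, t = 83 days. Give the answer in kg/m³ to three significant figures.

For an instantaneous plane source, C(x,t) = M/(n_e·A·√(4πDt)) · exp(−(x−vt)²/(4Dt)), with n_e·A the pore (flow) area.
Plume center vt = 0.39 × 83 = 32.37 m, so the well at 31 m is 1.37 m upgradient of the peak.
√(4πDt) = 5.003 m, giving peak height M/(n_e·A·√(4πDt)) = 0.62/(0.29 × 15 × 5.003) = 0.02849 kg/m³.
(x−vt)²/(4Dt) = (-1.37)²/(4 × 0.024 × 83) = 0.2356; exp(−0.2356) = 0.7901.
C = 0.02849 × 0.7901 = 0.0225 kg/m³.

0.0225 kg/m³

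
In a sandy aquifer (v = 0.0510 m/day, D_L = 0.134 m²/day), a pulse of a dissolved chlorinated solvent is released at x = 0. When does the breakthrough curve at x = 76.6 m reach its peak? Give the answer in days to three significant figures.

For the 1D instantaneous-source solution, setting ∂C/∂t = 0 at fixed x gives v²t² + 2Dt − x² = 0, so t = (√(D² + v²x²) − D)/v².
√(D² + v²x²) = √(0.134² + 0.0510² × 76.6²) = 3.909; v² = 0.002601.
t = (3.909 − 0.134)/0.002601 = 1450 days (vs. the pure-advection estimate x/v = 1500 d).

1450 days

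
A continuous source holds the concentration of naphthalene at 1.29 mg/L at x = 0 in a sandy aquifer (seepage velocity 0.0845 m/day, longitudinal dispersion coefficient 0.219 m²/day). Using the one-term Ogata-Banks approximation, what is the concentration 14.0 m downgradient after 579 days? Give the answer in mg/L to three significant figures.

For a continuous step input, C/C₀ ≈ ½·erfc((x−vt)/(2√(Dt))).
vt = 0.0845 × 579 = 48.9255 m and 2√(Dt) = 2√(0.219 × 579) = 22.52 m.
Argument (x−vt)/(2√(Dt)) = (14.0 − 48.9255)/22.52 = -1.551; ½·erfc(-1.551) = 0.9859.
C = 1.29 × 0.9859 = 1.27 mg/L.

1.27 mg/L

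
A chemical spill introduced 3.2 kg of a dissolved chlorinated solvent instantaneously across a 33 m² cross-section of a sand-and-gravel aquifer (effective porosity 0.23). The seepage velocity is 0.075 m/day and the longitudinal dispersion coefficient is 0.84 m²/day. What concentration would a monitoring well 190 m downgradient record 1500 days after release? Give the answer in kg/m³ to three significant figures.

0.00102 kg/m³

For an instantaneous plane source, C(x,t) = M/(n_e·A·√(4πDt)) · exp(−(x−vt)²/(4Dt)), with n_e·A the pore (flow) area.
Plume center vt = 0.075 × 1500 = 112.5 m, so the well at 190 m is 77.5 m downgradient of the peak.
√(4πDt) = 125.8 m, giving peak height M/(n_e·A·√(4πDt)) = 3.2/(0.23 × 33 × 125.8) = 0.003351 kg/m³.
(x−vt)²/(4Dt) = (77.5)²/(4 × 0.84 × 1500) = 1.192; exp(−1.192) = 0.3036.
C = 0.003351 × 0.3036 = 0.00102 kg/m³.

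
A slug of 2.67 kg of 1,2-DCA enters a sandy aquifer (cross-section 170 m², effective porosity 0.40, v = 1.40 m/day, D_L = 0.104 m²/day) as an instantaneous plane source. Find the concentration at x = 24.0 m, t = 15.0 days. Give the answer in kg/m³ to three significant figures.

For an instantaneous plane source, C(x,t) = M/(n_e·A·√(4πDt)) · exp(−(x−vt)²/(4Dt)), with n_e·A the pore (flow) area.
Plume center vt = 1.40 × 15.0 = 21 m, so the well at 24.0 m is 3 m downgradient of the peak.
√(4πDt) = 4.428 m, giving peak height M/(n_e·A·√(4πDt)) = 2.67/(0.40 × 170 × 4.428) = 0.008867 kg/m³.
(x−vt)²/(4Dt) = (3)²/(4 × 0.104 × 15.0) = 1.442; exp(−1.442) = 0.2365.
C = 0.008867 × 0.2365 = 0.00210 kg/m³.

0.00210 kg/m³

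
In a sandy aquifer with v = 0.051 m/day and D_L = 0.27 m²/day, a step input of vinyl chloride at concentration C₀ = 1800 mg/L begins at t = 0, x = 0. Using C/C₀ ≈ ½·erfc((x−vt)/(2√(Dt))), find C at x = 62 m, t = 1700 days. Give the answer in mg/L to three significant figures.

1430 mg/L

For a continuous step input, C/C₀ ≈ ½·erfc((x−vt)/(2√(Dt))).
vt = 0.051 × 1700 = 86.7 m and 2√(Dt) = 2√(0.27 × 1700) = 42.85 m.
Argument (x−vt)/(2√(Dt)) = (62 − 86.7)/42.85 = -0.5764; ½·erfc(-0.5764) = 0.7925.
C = 1800 × 0.7925 = 1430 mg/L.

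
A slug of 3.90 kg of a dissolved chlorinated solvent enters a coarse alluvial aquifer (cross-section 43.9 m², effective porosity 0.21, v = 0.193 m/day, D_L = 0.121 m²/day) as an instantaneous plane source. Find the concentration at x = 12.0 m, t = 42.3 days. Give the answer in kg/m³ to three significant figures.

0.0257 kg/m³

For an instantaneous plane source, C(x,t) = M/(n_e·A·√(4πDt)) · exp(−(x−vt)²/(4Dt)), with n_e·A the pore (flow) area.
Plume center vt = 0.193 × 42.3 = 8.1639 m, so the well at 12.0 m is 3.8361 m downgradient of the peak.
√(4πDt) = 8.020 m, giving peak height M/(n_e·A·√(4πDt)) = 3.90/(0.21 × 43.9 × 8.020) = 0.05275 kg/m³.
(x−vt)²/(4Dt) = (3.8361)²/(4 × 0.121 × 42.3) = 0.7188; exp(−0.7188) = 0.4873.
C = 0.05275 × 0.4873 = 0.0257 kg/m³.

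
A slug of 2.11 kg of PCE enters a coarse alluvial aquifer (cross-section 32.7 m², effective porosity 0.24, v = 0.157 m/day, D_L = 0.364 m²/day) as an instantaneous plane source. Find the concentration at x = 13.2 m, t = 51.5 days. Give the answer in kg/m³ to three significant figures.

For an instantaneous plane source, C(x,t) = M/(n_e·A·√(4πDt)) · exp(−(x−vt)²/(4Dt)), with n_e·A the pore (flow) area.
Plume center vt = 0.157 × 51.5 = 8.0855 m, so the well at 13.2 m is 5.1145 m downgradient of the peak.
√(4πDt) = 15.35 m, giving peak height M/(n_e·A·√(4πDt)) = 2.11/(0.24 × 32.7 × 15.35) = 0.01752 kg/m³.
(x−vt)²/(4Dt) = (5.1145)²/(4 × 0.364 × 51.5) = 0.3488; exp(−0.3488) = 0.7055.
C = 0.01752 × 0.7055 = 0.0124 kg/m³.

0.0124 kg/m³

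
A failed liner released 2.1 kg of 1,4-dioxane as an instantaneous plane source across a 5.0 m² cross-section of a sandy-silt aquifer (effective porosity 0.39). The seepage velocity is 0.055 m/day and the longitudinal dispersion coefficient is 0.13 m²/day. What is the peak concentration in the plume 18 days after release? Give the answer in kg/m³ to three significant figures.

The peak of an instantaneous 1D plume sits at x = vt; there the Gaussian factor is 1 and C_max = M/(n_e·A·√(4πDt)), where n_e·A is the pore area the mass is dissolved in.
√(4πDt) = √(4π × 0.13 × 18) = 5.423 m, so C_max = 2.1/(0.39 × 5.0 × 5.423) = 0.199 kg/m³.

0.199 kg/m³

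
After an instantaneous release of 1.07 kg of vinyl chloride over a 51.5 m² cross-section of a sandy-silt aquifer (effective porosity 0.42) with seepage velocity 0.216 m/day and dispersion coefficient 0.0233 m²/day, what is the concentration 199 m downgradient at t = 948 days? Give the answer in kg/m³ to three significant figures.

For an instantaneous plane source, C(x,t) = M/(n_e·A·√(4πDt)) · exp(−(x−vt)²/(4Dt)), with n_e·A the pore (flow) area.
Plume center vt = 0.216 × 948 = 204.768 m, so the well at 199 m is 5.768 m upgradient of the peak.
√(4πDt) = 16.66 m, giving peak height M/(n_e·A·√(4πDt)) = 1.07/(0.42 × 51.5 × 16.66) = 0.002969 kg/m³.
(x−vt)²/(4Dt) = (-5.768)²/(4 × 0.0233 × 948) = 0.3766; exp(−0.3766) = 0.6862.
C = 0.002969 × 0.6862 = 0.00204 kg/m³.

0.00204 kg/m³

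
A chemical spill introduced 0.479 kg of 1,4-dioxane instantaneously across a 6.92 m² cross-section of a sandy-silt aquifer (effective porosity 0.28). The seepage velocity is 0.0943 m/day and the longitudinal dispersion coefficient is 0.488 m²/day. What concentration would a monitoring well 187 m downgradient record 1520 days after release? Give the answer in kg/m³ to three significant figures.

For an instantaneous plane source, C(x,t) = M/(n_e·A·√(4πDt)) · exp(−(x−vt)²/(4Dt)), with n_e·A the pore (flow) area.
Plume center vt = 0.0943 × 1520 = 143.336 m, so the well at 187 m is 43.664 m downgradient of the peak.
√(4πDt) = 96.55 m, giving peak height M/(n_e·A·√(4πDt)) = 0.479/(0.28 × 6.92 × 96.55) = 0.002560 kg/m³.
(x−vt)²/(4Dt) = (43.664)²/(4 × 0.488 × 1520) = 0.6426; exp(−0.6426) = 0.5259.
C = 0.002560 × 0.5259 = 0.00135 kg/m³.

0.00135 kg/m³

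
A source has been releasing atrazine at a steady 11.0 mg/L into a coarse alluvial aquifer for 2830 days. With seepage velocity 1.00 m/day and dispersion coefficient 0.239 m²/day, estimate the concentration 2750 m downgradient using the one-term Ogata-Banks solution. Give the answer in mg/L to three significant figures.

10.8 mg/L

For a continuous step input, C/C₀ ≈ ½·erfc((x−vt)/(2√(Dt))).
vt = 1.00 × 2830 = 2830 m and 2√(Dt) = 2√(0.239 × 2830) = 52.01 m.
Argument (x−vt)/(2√(Dt)) = (2750 − 2830)/52.01 = -1.538; ½·erfc(-1.538) = 0.9852.
C = 11.0 × 0.9852 = 10.8 mg/L.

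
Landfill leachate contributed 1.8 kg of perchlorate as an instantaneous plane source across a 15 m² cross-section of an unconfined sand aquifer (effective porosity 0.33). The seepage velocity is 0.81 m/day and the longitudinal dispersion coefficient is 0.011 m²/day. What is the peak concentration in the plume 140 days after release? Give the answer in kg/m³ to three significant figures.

0.0827 kg/m³

The peak of an instantaneous 1D plume sits at x = vt; there the Gaussian factor is 1 and C_max = M/(n_e·A·√(4πDt)), where n_e·A is the pore area the mass is dissolved in.
√(4πDt) = √(4π × 0.011 × 140) = 4.399 m, so C_max = 1.8/(0.33 × 15 × 4.399) = 0.0827 kg/m³.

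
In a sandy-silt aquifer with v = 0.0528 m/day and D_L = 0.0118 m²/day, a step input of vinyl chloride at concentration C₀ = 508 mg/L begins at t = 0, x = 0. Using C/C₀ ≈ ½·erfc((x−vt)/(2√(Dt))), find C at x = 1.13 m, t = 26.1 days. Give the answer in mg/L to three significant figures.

For a continuous step input, C/C₀ ≈ ½·erfc((x−vt)/(2√(Dt))).
vt = 0.0528 × 26.1 = 1.37808 m and 2√(Dt) = 2√(0.0118 × 26.1) = 1.110 m.
Argument (x−vt)/(2√(Dt)) = (1.13 − 1.37808)/1.110 = -0.2235; ½·erfc(-0.2235) = 0.6240.
C = 508 × 0.6240 = 317 mg/L.

317 mg/L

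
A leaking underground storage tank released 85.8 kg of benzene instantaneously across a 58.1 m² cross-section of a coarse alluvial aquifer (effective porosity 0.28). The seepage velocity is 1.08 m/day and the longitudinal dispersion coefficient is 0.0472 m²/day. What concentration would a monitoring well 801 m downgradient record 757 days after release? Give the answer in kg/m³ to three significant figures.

For an instantaneous plane source, C(x,t) = M/(n_e·A·√(4πDt)) · exp(−(x−vt)²/(4Dt)), with n_e·A the pore (flow) area.
Plume center vt = 1.08 × 757 = 817.56 m, so the well at 801 m is 16.56 m upgradient of the peak.
√(4πDt) = 21.19 m, giving peak height M/(n_e·A·√(4πDt)) = 85.8/(0.28 × 58.1 × 21.19) = 0.2489 kg/m³.
(x−vt)²/(4Dt) = (-16.56)²/(4 × 0.0472 × 757) = 1.919; exp(−1.919) = 0.1468.
C = 0.2489 × 0.1468 = 0.0365 kg/m³.

0.0365 kg/m³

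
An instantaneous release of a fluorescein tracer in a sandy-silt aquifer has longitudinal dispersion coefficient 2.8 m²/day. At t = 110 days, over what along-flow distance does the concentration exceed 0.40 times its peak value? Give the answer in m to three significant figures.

67.2 m

The plume is Gaussian with σ = √(2Dt) = √(2 × 2.8 × 110) = 24.82 m.
C/C_peak = exp(−Δx²/(2σ²)) = 0.40 ⇒ Δx = σ·√(−2 ln 0.40) = 24.82 × 1.354 = 33.61 m.
Width = 2Δx = 67.2 m.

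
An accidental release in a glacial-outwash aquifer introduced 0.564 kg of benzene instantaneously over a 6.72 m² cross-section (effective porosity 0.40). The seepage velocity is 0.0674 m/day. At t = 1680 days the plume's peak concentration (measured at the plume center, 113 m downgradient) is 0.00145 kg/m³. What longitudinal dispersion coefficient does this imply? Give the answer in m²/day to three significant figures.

At the plume center C_max = M/(n_e·A·√(4πDt)), so D = M²/(4πt·(n_e·A·C_max)²).
n_e·A·C_max = 0.40 × 6.72 × 0.00145 = 0.003898 kg/m.
D = 0.564²/(4π × 1680 × 0.003898²) = 0.992 m²/day.

0.992 m²/day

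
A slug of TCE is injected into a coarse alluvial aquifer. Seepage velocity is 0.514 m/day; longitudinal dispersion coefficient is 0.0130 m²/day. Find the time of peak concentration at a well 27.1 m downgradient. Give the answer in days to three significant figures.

52.7 days

For the 1D instantaneous-source solution, setting ∂C/∂t = 0 at fixed x gives v²t² + 2Dt − x² = 0, so t = (√(D² + v²x²) − D)/v².
√(D² + v²x²) = √(0.0130² + 0.514² × 27.1²) = 13.93; v² = 0.264196.
t = (13.93 − 0.0130)/0.264196 = 52.7 days (vs. the pure-advection estimate x/v = 52.7 d).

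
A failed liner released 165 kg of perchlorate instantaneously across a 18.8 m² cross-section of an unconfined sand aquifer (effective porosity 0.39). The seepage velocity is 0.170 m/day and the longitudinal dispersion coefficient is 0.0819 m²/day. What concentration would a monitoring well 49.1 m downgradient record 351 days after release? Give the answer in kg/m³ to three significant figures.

For an instantaneous plane source, C(x,t) = M/(n_e·A·√(4πDt)) · exp(−(x−vt)²/(4Dt)), with n_e·A the pore (flow) area.
Plume center vt = 0.170 × 351 = 59.67 m, so the well at 49.1 m is 10.57 m upgradient of the peak.
√(4πDt) = 19.01 m, giving peak height M/(n_e·A·√(4πDt)) = 165/(0.39 × 18.8 × 19.01) = 1.184 kg/m³.
(x−vt)²/(4Dt) = (-10.57)²/(4 × 0.0819 × 351) = 0.9716; exp(−0.9716) = 0.3785.
C = 1.184 × 0.3785 = 0.448 kg/m³.

0.448 kg/m³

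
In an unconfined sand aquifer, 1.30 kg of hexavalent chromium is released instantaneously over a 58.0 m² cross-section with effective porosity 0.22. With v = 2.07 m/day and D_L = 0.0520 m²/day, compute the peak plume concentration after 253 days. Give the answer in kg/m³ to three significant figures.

The peak of an instantaneous 1D plume sits at x = vt; there the Gaussian factor is 1 and C_max = M/(n_e·A·√(4πDt)), where n_e·A is the pore area the mass is dissolved in.
√(4πDt) = √(4π × 0.0520 × 253) = 12.86 m, so C_max = 1.30/(0.22 × 58.0 × 12.86) = 0.00792 kg/m³.

0.00792 kg/m³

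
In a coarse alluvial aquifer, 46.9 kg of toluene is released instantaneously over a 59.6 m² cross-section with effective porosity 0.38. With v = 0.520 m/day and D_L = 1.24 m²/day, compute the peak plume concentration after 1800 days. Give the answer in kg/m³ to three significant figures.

0.0124 kg/m³

The peak of an instantaneous 1D plume sits at x = vt; there the Gaussian factor is 1 and C_max = M/(n_e·A·√(4πDt)), where n_e·A is the pore area the mass is dissolved in.
√(4πDt) = √(4π × 1.24 × 1800) = 167.5 m, so C_max = 46.9/(0.38 × 59.6 × 167.5) = 0.0124 kg/m³.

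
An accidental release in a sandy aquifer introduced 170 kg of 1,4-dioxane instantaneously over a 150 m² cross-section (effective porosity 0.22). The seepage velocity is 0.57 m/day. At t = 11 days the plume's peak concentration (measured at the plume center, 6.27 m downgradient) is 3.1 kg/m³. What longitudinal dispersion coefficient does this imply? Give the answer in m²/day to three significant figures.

0.0200 m²/day

At the plume center C_max = M/(n_e·A·√(4πDt)), so D = M²/(4πt·(n_e·A·C_max)²).
n_e·A·C_max = 0.22 × 150 × 3.1 = 102.3 kg/m.
D = 170²/(4π × 11 × 102.3²) = 0.0200 m²/day.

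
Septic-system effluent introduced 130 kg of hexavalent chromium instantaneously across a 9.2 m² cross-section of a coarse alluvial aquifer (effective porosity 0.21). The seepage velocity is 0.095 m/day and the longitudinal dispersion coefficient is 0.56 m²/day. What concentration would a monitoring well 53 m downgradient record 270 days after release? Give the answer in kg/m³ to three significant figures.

For an instantaneous plane source, C(x,t) = M/(n_e·A·√(4πDt)) · exp(−(x−vt)²/(4Dt)), with n_e·A the pore (flow) area.
Plume center vt = 0.095 × 270 = 25.65 m, so the well at 53 m is 27.35 m downgradient of the peak.
√(4πDt) = 43.59 m, giving peak height M/(n_e·A·√(4πDt)) = 130/(0.21 × 9.2 × 43.59) = 1.544 kg/m³.
(x−vt)²/(4Dt) = (27.35)²/(4 × 0.56 × 270) = 1.237; exp(−1.237) = 0.2903.
C = 1.544 × 0.2903 = 0.448 kg/m³.

0.448 kg/m³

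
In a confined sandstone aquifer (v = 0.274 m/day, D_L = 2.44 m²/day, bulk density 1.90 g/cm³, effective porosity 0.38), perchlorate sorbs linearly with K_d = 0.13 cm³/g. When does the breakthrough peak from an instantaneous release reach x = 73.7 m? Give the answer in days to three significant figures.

Retardation factor R = 1 + ρ_b·K_d/n = 1 + 1.90 × 0.13/0.38 = 1.650.
Sorption retards both mechanisms: v_R = v/R = 0.1661 m/day, D_R = D/R = 1.479 m²/day.
Peak time from v_R²t² + 2D_R t − x² = 0: t = (√(D_R² + v_R²x²) − D_R)/v_R².
√(D_R² + v_R²x²) = √(1.479² + 0.1661² × 73.7²) = 12.33; v_R² = 0.02759.
t = (12.33 − 1.479)/0.02759 = 393 days.

393 days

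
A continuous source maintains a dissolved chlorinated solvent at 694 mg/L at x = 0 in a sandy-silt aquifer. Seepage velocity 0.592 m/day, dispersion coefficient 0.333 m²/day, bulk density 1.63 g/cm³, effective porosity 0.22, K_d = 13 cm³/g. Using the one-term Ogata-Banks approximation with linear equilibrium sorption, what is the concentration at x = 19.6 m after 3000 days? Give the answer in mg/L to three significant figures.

Retardation factor R = 1 + ρ_b·K_d/n = 1 + 1.63 × 13/0.22 = 97.32.
Sorption retards both mechanisms: v_R = v/R = 0.006083 m/day, D_R = D/R = 0.003422 m²/day.
v_R·t = 0.006083 × 3000 = 18.249 m; 2√(D_R t) = 6.408 m; argument = (19.6 − 18.249)/6.408 = 0.2108.
C = C₀ × ½·erfc(0.2108) = 694 × 0.3828 = 266 mg/L.

266 mg/L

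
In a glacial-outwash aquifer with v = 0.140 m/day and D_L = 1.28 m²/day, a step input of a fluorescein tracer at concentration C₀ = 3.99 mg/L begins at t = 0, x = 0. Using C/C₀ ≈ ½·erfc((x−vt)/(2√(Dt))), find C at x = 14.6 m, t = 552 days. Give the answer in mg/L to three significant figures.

3.80 mg/L

For a continuous step input, C/C₀ ≈ ½·erfc((x−vt)/(2√(Dt))).
vt = 0.140 × 552 = 77.28 m and 2√(Dt) = 2√(1.28 × 552) = 53.16 m.
Argument (x−vt)/(2√(Dt)) = (14.6 − 77.28)/53.16 = -1.179; ½·erfc(-1.179) = 0.9523.
C = 3.99 × 0.9523 = 3.80 mg/L.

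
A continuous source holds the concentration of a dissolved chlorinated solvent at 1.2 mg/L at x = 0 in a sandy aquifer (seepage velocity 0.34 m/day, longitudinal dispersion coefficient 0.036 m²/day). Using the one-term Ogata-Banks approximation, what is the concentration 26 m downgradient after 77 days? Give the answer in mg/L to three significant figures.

0.637 mg/L

For a continuous step input, C/C₀ ≈ ½·erfc((x−vt)/(2√(Dt))).
vt = 0.34 × 77 = 26.18 m and 2√(Dt) = 2√(0.036 × 77) = 3.330 m.
Argument (x−vt)/(2√(Dt)) = (26 − 26.18)/3.330 = -0.05405; ½·erfc(-0.05405) = 0.5305.
C = 1.2 × 0.5305 = 0.637 mg/L.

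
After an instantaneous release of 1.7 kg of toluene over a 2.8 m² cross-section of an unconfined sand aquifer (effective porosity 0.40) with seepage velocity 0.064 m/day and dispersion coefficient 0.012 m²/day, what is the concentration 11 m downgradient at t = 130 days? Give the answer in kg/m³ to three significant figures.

For an instantaneous plane source, C(x,t) = M/(n_e·A·√(4πDt)) · exp(−(x−vt)²/(4Dt)), with n_e·A the pore (flow) area.
Plume center vt = 0.064 × 130 = 8.32 m, so the well at 11 m is 2.68 m downgradient of the peak.
√(4πDt) = 4.428 m, giving peak height M/(n_e·A·√(4πDt)) = 1.7/(0.40 × 2.8 × 4.428) = 0.3428 kg/m³.
(x−vt)²/(4Dt) = (2.68)²/(4 × 0.012 × 130) = 1.151; exp(−1.151) = 0.3163.
C = 0.3428 × 0.3163 = 0.108 kg/m³.

0.108 kg/m³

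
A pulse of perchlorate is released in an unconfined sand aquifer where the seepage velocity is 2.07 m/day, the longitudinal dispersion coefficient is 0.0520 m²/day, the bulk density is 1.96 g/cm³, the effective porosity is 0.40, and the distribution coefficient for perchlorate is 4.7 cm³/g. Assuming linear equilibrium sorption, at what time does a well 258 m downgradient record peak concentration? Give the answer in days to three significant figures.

Retardation factor R = 1 + ρ_b·K_d/n = 1 + 1.96 × 4.7/0.40 = 24.03.
Sorption retards both mechanisms: v_R = v/R = 0.08614 m/day, D_R = D/R = 0.002164 m²/day.
Peak time from v_R²t² + 2D_R t − x² = 0: t = (√(D_R² + v_R²x²) − D_R)/v_R².
√(D_R² + v_R²x²) = √(0.002164² + 0.08614² × 258²) = 22.22; v_R² = 0.007420.
t = (22.22 − 0.002164)/0.007420 = 2990 days.

2990 days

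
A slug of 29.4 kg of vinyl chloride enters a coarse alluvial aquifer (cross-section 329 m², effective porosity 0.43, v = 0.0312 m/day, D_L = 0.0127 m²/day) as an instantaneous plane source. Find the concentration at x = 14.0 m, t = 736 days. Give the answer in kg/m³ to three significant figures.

For an instantaneous plane source, C(x,t) = M/(n_e·A·√(4πDt)) · exp(−(x−vt)²/(4Dt)), with n_e·A the pore (flow) area.
Plume center vt = 0.0312 × 736 = 22.9632 m, so the well at 14.0 m is 8.9632 m upgradient of the peak.
√(4πDt) = 10.84 m, giving peak height M/(n_e·A·√(4πDt)) = 29.4/(0.43 × 329 × 10.84) = 0.01917 kg/m³.
(x−vt)²/(4Dt) = (-8.9632)²/(4 × 0.0127 × 736) = 2.149; exp(−2.149) = 0.1166.
C = 0.01917 × 0.1166 = 0.00224 kg/m³.

0.00224 kg/m³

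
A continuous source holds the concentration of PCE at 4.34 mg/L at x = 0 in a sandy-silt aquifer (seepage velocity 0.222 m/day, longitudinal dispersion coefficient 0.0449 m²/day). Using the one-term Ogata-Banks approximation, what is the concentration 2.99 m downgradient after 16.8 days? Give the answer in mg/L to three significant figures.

For a continuous step input, C/C₀ ≈ ½·erfc((x−vt)/(2√(Dt))).
vt = 0.222 × 16.8 = 3.7296 m and 2√(Dt) = 2√(0.0449 × 16.8) = 1.737 m.
Argument (x−vt)/(2√(Dt)) = (2.99 − 3.7296)/1.737 = -0.4258; ½·erfc(-0.4258) = 0.7265.
C = 4.34 × 0.7265 = 3.15 mg/L.

3.15 mg/L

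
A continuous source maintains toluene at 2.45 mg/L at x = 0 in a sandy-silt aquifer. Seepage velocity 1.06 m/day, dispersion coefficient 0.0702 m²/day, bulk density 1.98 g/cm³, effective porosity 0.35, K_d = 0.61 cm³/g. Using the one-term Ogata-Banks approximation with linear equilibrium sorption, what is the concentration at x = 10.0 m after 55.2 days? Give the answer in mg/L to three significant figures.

2.43 mg/L

Retardation factor R = 1 + ρ_b·K_d/n = 1 + 1.98 × 0.61/0.35 = 4.451.
Sorption retards both mechanisms: v_R = v/R = 0.2381 m/day, D_R = D/R = 0.01577 m²/day.
v_R·t = 0.2381 × 55.2 = 13.14312 m; 2√(D_R t) = 1.866 m; argument = (10.0 − 13.14312)/1.866 = -1.684.
C = C₀ × ½·erfc(-1.684) = 2.45 × 0.9914 = 2.43 mg/L.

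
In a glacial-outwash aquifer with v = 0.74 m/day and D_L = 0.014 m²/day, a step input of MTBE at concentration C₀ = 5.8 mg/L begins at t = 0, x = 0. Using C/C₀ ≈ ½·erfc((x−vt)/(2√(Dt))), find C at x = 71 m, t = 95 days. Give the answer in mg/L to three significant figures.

1.94 mg/L

For a continuous step input, C/C₀ ≈ ½·erfc((x−vt)/(2√(Dt))).
vt = 0.74 × 95 = 70.3 m and 2√(Dt) = 2√(0.014 × 95) = 2.307 m.
Argument (x−vt)/(2√(Dt)) = (71 − 70.3)/2.307 = 0.3034; ½·erfc(0.3034) = 0.3339.
C = 5.8 × 0.3339 = 1.94 mg/L.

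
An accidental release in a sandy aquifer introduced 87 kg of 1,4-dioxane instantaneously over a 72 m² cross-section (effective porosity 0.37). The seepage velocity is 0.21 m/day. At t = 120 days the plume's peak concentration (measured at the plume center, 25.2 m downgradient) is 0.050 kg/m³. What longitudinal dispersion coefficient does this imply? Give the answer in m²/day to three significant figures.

At the plume center C_max = M/(n_e·A·√(4πDt)), so D = M²/(4πt·(n_e·A·C_max)²).
n_e·A·C_max = 0.37 × 72 × 0.050 = 1.332 kg/m.
D = 87²/(4π × 120 × 1.332²) = 2.83 m²/day.

2.83 m²/day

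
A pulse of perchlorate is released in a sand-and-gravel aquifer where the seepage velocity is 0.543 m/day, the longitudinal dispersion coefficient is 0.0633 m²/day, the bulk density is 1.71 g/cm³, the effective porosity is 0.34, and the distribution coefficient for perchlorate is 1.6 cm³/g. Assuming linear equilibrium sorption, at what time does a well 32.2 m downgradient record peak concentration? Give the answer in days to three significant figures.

Retardation factor R = 1 + ρ_b·K_d/n = 1 + 1.71 × 1.6/0.34 = 9.047.
Sorption retards both mechanisms: v_R = v/R = 0.06002 m/day, D_R = D/R = 0.006997 m²/day.
Peak time from v_R²t² + 2D_R t − x² = 0: t = (√(D_R² + v_R²x²) − D_R)/v_R².
√(D_R² + v_R²x²) = √(0.006997² + 0.06002² × 32.2²) = 1.933; v_R² = 0.003602.
t = (1.933 − 0.006997)/0.003602 = 535 days.

535 days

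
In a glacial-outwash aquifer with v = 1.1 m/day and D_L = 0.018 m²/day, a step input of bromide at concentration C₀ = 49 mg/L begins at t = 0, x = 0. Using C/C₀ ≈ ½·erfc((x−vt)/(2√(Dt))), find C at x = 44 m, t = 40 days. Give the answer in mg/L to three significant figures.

For a continuous step input, C/C₀ ≈ ½·erfc((x−vt)/(2√(Dt))).
vt = 1.1 × 40 = 44 m and 2√(Dt) = 2√(0.018 × 40) = 1.697 m.
Argument (x−vt)/(2√(Dt)) = (44 − 44)/1.697 = 0; ½·erfc(0) = 0.5000.
C = 49 × 0.5000 = 24.5 mg/L.

24.5 mg/L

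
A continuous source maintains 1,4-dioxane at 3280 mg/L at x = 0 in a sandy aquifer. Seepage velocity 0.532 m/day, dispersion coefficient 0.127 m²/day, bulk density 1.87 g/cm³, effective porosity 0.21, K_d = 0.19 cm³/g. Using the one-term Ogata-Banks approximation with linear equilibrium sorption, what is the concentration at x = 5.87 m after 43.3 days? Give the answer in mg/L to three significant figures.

Retardation factor R = 1 + ρ_b·K_d/n = 1 + 1.87 × 0.19/0.21 = 2.692.
Sorption retards both mechanisms: v_R = v/R = 0.1976 m/day, D_R = D/R = 0.04718 m²/day.
v_R·t = 0.1976 × 43.3 = 8.55608 m; 2√(D_R t) = 2.859 m; argument = (5.87 − 8.55608)/2.859 = -0.9395.
C = C₀ × ½·erfc(-0.9395) = 3280 × 0.9080 = 2980 mg/L.

2980 mg/L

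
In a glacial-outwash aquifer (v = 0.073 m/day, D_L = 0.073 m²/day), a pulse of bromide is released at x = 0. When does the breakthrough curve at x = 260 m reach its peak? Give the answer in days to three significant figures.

3550 days

For the 1D instantaneous-source solution, setting ∂C/∂t = 0 at fixed x gives v²t² + 2Dt − x² = 0, so t = (√(D² + v²x²) − D)/v².
√(D² + v²x²) = √(0.073² + 0.073² × 260²) = 18.98; v² = 0.005329.
t = (18.98 − 0.073)/0.005329 = 3550 days (vs. the pure-advection estimate x/v = 3560 d).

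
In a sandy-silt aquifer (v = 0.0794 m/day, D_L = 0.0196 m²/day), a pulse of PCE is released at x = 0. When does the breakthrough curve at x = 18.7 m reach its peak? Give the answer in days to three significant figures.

232 days

For the 1D instantaneous-source solution, setting ∂C/∂t = 0 at fixed x gives v²t² + 2Dt − x² = 0, so t = (√(D² + v²x²) − D)/v².
√(D² + v²x²) = √(0.0196² + 0.0794² × 18.7²) = 1.485; v² = 0.00630436.
t = (1.485 − 0.0196)/0.00630436 = 232 days (vs. the pure-advection estimate x/v = 236 d).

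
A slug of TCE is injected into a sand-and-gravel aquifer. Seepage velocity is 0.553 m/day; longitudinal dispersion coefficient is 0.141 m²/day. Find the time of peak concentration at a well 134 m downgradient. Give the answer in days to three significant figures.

For the 1D instantaneous-source solution, setting ∂C/∂t = 0 at fixed x gives v²t² + 2Dt − x² = 0, so t = (√(D² + v²x²) − D)/v².
√(D² + v²x²) = √(0.141² + 0.553² × 134²) = 74.10; v² = 0.305809.
t = (74.10 − 0.141)/0.305809 = 242 days (vs. the pure-advection estimate x/v = 242 d).

242 days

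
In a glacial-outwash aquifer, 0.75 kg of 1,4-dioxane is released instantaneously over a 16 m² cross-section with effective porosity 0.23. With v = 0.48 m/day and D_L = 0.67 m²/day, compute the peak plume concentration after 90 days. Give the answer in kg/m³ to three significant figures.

0.00740 kg/m³

The peak of an instantaneous 1D plume sits at x = vt; there the Gaussian factor is 1 and C_max = M/(n_e·A·√(4πDt)), where n_e·A is the pore area the mass is dissolved in.
√(4πDt) = √(4π × 0.67 × 90) = 27.53 m, so C_max = 0.75/(0.23 × 16 × 27.53) = 0.00740 kg/m³.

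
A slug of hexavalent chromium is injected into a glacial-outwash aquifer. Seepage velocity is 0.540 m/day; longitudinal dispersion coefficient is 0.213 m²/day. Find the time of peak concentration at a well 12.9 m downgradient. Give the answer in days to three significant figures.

23.2 days

For the 1D instantaneous-source solution, setting ∂C/∂t = 0 at fixed x gives v²t² + 2Dt − x² = 0, so t = (√(D² + v²x²) − D)/v².
√(D² + v²x²) = √(0.213² + 0.540² × 12.9²) = 6.969; v² = 0.2916.
t = (6.969 − 0.213)/0.2916 = 23.2 days (vs. the pure-advection estimate x/v = 23.9 d).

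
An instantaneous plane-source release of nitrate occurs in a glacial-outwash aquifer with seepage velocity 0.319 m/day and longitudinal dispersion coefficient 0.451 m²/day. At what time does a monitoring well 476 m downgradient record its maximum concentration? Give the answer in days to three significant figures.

1490 days

For the 1D instantaneous-source solution, setting ∂C/∂t = 0 at fixed x gives v²t² + 2Dt − x² = 0, so t = (√(D² + v²x²) − D)/v².
√(D² + v²x²) = √(0.451² + 0.319² × 476²) = 151.8; v² = 0.101761.
t = (151.8 − 0.451)/0.101761 = 1490 days (vs. the pure-advection estimate x/v = 1490 d).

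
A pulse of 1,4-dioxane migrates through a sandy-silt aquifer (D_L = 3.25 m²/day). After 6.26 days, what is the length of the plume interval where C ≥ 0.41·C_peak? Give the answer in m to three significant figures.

17.0 m

The plume is Gaussian with σ = √(2Dt) = √(2 × 3.25 × 6.26) = 6.379 m.
C/C_peak = exp(−Δx²/(2σ²)) = 0.41 ⇒ Δx = σ·√(−2 ln 0.41) = 6.379 × 1.335 = 8.516 m.
Width = 2Δx = 17.0 m.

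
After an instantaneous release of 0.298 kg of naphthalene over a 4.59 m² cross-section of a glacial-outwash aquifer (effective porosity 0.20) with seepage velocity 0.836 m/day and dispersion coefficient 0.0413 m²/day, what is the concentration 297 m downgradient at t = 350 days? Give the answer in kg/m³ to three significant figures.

For an instantaneous plane source, C(x,t) = M/(n_e·A·√(4πDt)) · exp(−(x−vt)²/(4Dt)), with n_e·A the pore (flow) area.
Plume center vt = 0.836 × 350 = 292.6 m, so the well at 297 m is 4.4 m downgradient of the peak.
√(4πDt) = 13.48 m, giving peak height M/(n_e·A·√(4πDt)) = 0.298/(0.20 × 4.59 × 13.48) = 0.02408 kg/m³.
(x−vt)²/(4Dt) = (4.4)²/(4 × 0.0413 × 350) = 0.3348; exp(−0.3348) = 0.7155.
C = 0.02408 × 0.7155 = 0.0172 kg/m³.

0.0172 kg/m³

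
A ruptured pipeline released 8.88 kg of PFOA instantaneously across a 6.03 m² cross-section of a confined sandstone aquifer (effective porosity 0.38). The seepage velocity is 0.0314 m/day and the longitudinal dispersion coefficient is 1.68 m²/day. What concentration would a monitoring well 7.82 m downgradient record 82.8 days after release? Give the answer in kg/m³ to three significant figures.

For an instantaneous plane source, C(x,t) = M/(n_e·A·√(4πDt)) · exp(−(x−vt)²/(4Dt)), with n_e·A the pore (flow) area.
Plume center vt = 0.0314 × 82.8 = 2.59992 m, so the well at 7.82 m is 5.22008 m downgradient of the peak.
√(4πDt) = 41.81 m, giving peak height M/(n_e·A·√(4πDt)) = 8.88/(0.38 × 6.03 × 41.81) = 0.09269 kg/m³.
(x−vt)²/(4Dt) = (5.22008)²/(4 × 1.68 × 82.8) = 0.04897; exp(−0.04897) = 0.9522.
C = 0.09269 × 0.9522 = 0.0883 kg/m³.

0.0883 kg/m³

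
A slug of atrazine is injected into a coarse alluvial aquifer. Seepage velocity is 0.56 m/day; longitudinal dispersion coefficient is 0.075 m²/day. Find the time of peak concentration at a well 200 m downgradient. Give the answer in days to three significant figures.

357 days

For the 1D instantaneous-source solution, setting ∂C/∂t = 0 at fixed x gives v²t² + 2Dt − x² = 0, so t = (√(D² + v²x²) − D)/v².
√(D² + v²x²) = √(0.075² + 0.56² × 200²) = 112.0; v² = 0.3136.
t = (112.0 − 0.075)/0.3136 = 357 days (vs. the pure-advection estimate x/v = 357 d).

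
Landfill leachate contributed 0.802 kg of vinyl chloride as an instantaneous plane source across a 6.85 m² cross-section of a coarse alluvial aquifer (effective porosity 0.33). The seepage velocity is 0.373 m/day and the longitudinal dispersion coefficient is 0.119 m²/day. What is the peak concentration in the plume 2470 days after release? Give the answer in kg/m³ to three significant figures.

The peak of an instantaneous 1D plume sits at x = vt; there the Gaussian factor is 1 and C_max = M/(n_e·A·√(4πDt)), where n_e·A is the pore area the mass is dissolved in.
√(4πDt) = √(4π × 0.119 × 2470) = 60.78 m, so C_max = 0.802/(0.33 × 6.85 × 60.78) = 0.00584 kg/m³.

0.00584 kg/m³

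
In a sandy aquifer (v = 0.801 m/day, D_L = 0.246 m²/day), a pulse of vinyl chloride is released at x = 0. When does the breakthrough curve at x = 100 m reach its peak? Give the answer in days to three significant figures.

124 days

For the 1D instantaneous-source solution, setting ∂C/∂t = 0 at fixed x gives v²t² + 2Dt − x² = 0, so t = (√(D² + v²x²) − D)/v².
√(D² + v²x²) = √(0.246² + 0.801² × 100²) = 80.10; v² = 0.641601.
t = (80.10 − 0.246)/0.641601 = 124 days (vs. the pure-advection estimate x/v = 125 d).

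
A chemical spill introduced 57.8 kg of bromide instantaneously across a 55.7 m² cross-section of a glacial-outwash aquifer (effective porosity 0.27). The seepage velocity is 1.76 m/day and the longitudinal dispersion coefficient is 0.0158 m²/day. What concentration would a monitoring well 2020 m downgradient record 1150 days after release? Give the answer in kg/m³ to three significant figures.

For an instantaneous plane source, C(x,t) = M/(n_e·A·√(4πDt)) · exp(−(x−vt)²/(4Dt)), with n_e·A the pore (flow) area.
Plume center vt = 1.76 × 1150 = 2024 m, so the well at 2020 m is 4 m upgradient of the peak.
√(4πDt) = 15.11 m, giving peak height M/(n_e·A·√(4πDt)) = 57.8/(0.27 × 55.7 × 15.11) = 0.2544 kg/m³.
(x−vt)²/(4Dt) = (-4)²/(4 × 0.0158 × 1150) = 0.2201; exp(−0.2201) = 0.8024.
C = 0.2544 × 0.8024 = 0.204 kg/m³.

0.204 kg/m³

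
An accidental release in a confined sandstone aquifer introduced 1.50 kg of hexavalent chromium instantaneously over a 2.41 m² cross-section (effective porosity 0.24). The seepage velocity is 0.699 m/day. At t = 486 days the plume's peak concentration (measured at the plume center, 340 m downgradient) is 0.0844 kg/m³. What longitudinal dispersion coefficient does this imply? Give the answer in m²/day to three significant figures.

At the plume center C_max = M/(n_e·A·√(4πDt)), so D = M²/(4πt·(n_e·A·C_max)²).
n_e·A·C_max = 0.24 × 2.41 × 0.0844 = 0.04882 kg/m.
D = 1.50²/(4π × 486 × 0.04882²) = 0.155 m²/day.

0.155 m²/day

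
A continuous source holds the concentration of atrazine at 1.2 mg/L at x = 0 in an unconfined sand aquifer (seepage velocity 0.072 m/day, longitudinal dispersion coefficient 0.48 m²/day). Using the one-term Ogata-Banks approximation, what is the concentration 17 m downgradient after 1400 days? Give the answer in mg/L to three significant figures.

1.19 mg/L

For a continuous step input, C/C₀ ≈ ½·erfc((x−vt)/(2√(Dt))).
vt = 0.072 × 1400 = 100.8 m and 2√(Dt) = 2√(0.48 × 1400) = 51.85 m.
Argument (x−vt)/(2√(Dt)) = (17 − 100.8)/51.85 = -1.616; ½·erfc(-1.616) = 0.9889.
C = 1.2 × 0.9889 = 1.19 mg/L.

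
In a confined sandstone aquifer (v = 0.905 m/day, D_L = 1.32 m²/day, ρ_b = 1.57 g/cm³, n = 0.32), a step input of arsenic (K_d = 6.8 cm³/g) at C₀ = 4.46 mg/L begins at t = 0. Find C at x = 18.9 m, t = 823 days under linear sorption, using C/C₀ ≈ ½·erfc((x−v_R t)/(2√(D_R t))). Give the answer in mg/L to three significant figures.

2.84 mg/L

Retardation factor R = 1 + ρ_b·K_d/n = 1 + 1.57 × 6.8/0.32 = 34.36.
Sorption retards both mechanisms: v_R = v/R = 0.02634 m/day, D_R = D/R = 0.03842 m²/day.
v_R·t = 0.02634 × 823 = 21.67782 m; 2√(D_R t) = 11.25 m; argument = (18.9 − 21.67782)/11.25 = -0.2469.
C = C₀ × ½·erfc(-0.2469) = 4.46 × 0.6365 = 2.84 mg/L.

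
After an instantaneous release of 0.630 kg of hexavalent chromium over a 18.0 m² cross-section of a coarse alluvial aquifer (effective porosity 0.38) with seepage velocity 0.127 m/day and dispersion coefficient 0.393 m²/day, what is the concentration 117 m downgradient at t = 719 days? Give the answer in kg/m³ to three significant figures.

For an instantaneous plane source, C(x,t) = M/(n_e·A·√(4πDt)) · exp(−(x−vt)²/(4Dt)), with n_e·A the pore (flow) area.
Plume center vt = 0.127 × 719 = 91.313 m, so the well at 117 m is 25.687 m downgradient of the peak.
√(4πDt) = 59.59 m, giving peak height M/(n_e·A·√(4πDt)) = 0.630/(0.38 × 18.0 × 59.59) = 0.001546 kg/m³.
(x−vt)²/(4Dt) = (25.687)²/(4 × 0.393 × 719) = 0.5838; exp(−0.5838) = 0.5578.
C = 0.001546 × 0.5578 = 0.000862 kg/m³.

0.000862 kg/m³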